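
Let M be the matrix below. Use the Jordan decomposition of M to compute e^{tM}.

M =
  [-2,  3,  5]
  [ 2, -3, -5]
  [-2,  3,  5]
e^{tM} =
  [1 - 2*t, 3*t, 5*t]
  [2*t, 1 - 3*t, -5*t]
  [-2*t, 3*t, 5*t + 1]

Strategy: write M = P · J · P⁻¹ where J is a Jordan canonical form, so e^{tM} = P · e^{tJ} · P⁻¹, and e^{tJ} can be computed block-by-block.

M has Jordan form
J =
  [0, 1, 0]
  [0, 0, 0]
  [0, 0, 0]
(up to reordering of blocks).

Per-block formulas:
  For a 2×2 Jordan block J_2(0): exp(t · J_2(0)) = e^(0t)·(I + t·N), where N is the 2×2 nilpotent shift.
  For a 1×1 block at λ = 0: exp(t · [0]) = [e^(0t)].

After assembling e^{tJ} and conjugating by P, we get:

e^{tM} =
  [1 - 2*t, 3*t, 5*t]
  [2*t, 1 - 3*t, -5*t]
  [-2*t, 3*t, 5*t + 1]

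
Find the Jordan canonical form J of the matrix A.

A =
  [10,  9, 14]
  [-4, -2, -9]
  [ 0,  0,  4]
J_3(4)

The characteristic polynomial is
  det(x·I − A) = x^3 - 12*x^2 + 48*x - 64 = (x - 4)^3

Eigenvalues and multiplicities (the geometric multiplicity of λ is n − rank(A − λI), which equals the number of Jordan blocks for λ):
  λ = 4: algebraic multiplicity = 3, geometric multiplicity = 1

Determining the block sizes for each eigenvalue:
  λ = 4: one block (gm = 1), so the single block has size am = 3 → block sizes [3]

Assembling the blocks gives a Jordan form
J =
  [4, 1, 0]
  [0, 4, 1]
  [0, 0, 4]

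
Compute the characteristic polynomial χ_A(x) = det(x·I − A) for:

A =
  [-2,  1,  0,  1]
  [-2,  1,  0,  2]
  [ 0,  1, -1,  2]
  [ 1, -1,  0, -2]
x^4 + 4*x^3 + 6*x^2 + 4*x + 1

Expanding det(x·I − A) (e.g. by cofactor expansion or by noting that A is similar to its Jordan form J, which has the same characteristic polynomial as A) gives
  χ_A(x) = x^4 + 4*x^3 + 6*x^2 + 4*x + 1
which factors as (x + 1)^4. The eigenvalues (with algebraic multiplicities) are λ = -1 with multiplicity 4.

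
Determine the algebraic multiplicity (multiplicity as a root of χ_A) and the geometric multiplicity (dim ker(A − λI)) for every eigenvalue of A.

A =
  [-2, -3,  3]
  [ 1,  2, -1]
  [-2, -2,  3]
λ = 1: alg = 3, geom = 2

Step 1 — factor the characteristic polynomial to read off the algebraic multiplicities:
  χ_A(x) = (x - 1)^3

Step 2 — compute geometric multiplicities via the rank-nullity identity g(λ) = n − rank(A − λI):
  rank(A − (1)·I) = 1, so dim ker(A − (1)·I) = n − 1 = 2

Summary:
  λ = 1: algebraic multiplicity = 3, geometric multiplicity = 2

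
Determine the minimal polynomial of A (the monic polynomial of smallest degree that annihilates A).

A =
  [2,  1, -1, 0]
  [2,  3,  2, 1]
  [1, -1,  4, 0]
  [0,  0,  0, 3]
x^3 - 9*x^2 + 27*x - 27

The characteristic polynomial is χ_A(x) = (x - 3)^4, so the eigenvalues are known. The minimal polynomial is
  m_A(x) = Π_λ (x − λ)^{k_λ}
where k_λ is the size of the *largest* Jordan block for λ (equivalently, the smallest k with (A − λI)^k v = 0 for every generalised eigenvector v of λ).

  λ = 3: largest Jordan block has size 3, contributing (x − 3)^3

So m_A(x) = (x - 3)^3 = x^3 - 9*x^2 + 27*x - 27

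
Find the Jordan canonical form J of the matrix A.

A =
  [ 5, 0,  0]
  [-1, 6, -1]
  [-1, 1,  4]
J_2(5) ⊕ J_1(5)

The characteristic polynomial is
  det(x·I − A) = x^3 - 15*x^2 + 75*x - 125 = (x - 5)^3

Eigenvalues and multiplicities (the geometric multiplicity of λ is n − rank(A − λI), which equals the number of Jordan blocks for λ):
  λ = 5: algebraic multiplicity = 3, geometric multiplicity = 2

Determining the block sizes for each eigenvalue:
  λ = 5: 2 blocks summing to 3 forces exactly one block of size 2 and the rest size 1 → block sizes [2, 1]

Assembling the blocks gives a Jordan form
J =
  [5, 1, 0]
  [0, 5, 0]
  [0, 0, 5]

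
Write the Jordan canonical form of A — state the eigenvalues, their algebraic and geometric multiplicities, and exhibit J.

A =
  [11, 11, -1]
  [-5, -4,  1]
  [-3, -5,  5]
J_3(4)

The characteristic polynomial is
  det(x·I − A) = x^3 - 12*x^2 + 48*x - 64 = (x - 4)^3

Eigenvalues and multiplicities (the geometric multiplicity of λ is n − rank(A − λI), which equals the number of Jordan blocks for λ):
  λ = 4: algebraic multiplicity = 3, geometric multiplicity = 1

Determining the block sizes for each eigenvalue:
  λ = 4: one block (gm = 1), so the single block has size am = 3 → block sizes [3]

Assembling the blocks gives a Jordan form
J =
  [4, 1, 0]
  [0, 4, 1]
  [0, 0, 4]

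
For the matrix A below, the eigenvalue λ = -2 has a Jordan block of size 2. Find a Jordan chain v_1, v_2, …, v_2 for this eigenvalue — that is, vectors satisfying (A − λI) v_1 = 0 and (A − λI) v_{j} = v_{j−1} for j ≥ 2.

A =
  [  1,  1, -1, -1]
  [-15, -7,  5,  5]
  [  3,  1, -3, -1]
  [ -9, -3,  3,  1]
A Jordan chain for λ = -2 of length 2:
v_1 = (3, -15, 3, -9)ᵀ
v_2 = (1, 0, 0, 0)ᵀ

Let N = A − (-2)·I. We want v_2 with N^2 v_2 = 0 but N^1 v_2 ≠ 0; then v_{j-1} := N · v_j for j = 2, …, 2.

Pick v_2 = (1, 0, 0, 0)ᵀ.
Then v_1 = N · v_2 = (3, -15, 3, -9)ᵀ.

Sanity check: (A − (-2)·I) v_1 = (0, 0, 0, 0)ᵀ = 0. ✓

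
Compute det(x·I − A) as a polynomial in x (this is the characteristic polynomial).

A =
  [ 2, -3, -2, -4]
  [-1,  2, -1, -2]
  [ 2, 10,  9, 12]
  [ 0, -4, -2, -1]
x^4 - 12*x^3 + 54*x^2 - 108*x + 81

Expanding det(x·I − A) (e.g. by cofactor expansion or by noting that A is similar to its Jordan form J, which has the same characteristic polynomial as A) gives
  χ_A(x) = x^4 - 12*x^3 + 54*x^2 - 108*x + 81
which factors as (x - 3)^4. The eigenvalues (with algebraic multiplicities) are λ = 3 with multiplicity 4.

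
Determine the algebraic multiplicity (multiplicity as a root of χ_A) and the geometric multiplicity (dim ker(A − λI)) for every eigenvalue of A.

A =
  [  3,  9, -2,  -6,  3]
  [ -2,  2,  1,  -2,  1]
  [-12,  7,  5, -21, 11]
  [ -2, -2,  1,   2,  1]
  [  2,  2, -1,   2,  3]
λ = -1: alg = 1, geom = 1; λ = 4: alg = 4, geom = 2

Step 1 — factor the characteristic polynomial to read off the algebraic multiplicities:
  χ_A(x) = (x - 4)^4*(x + 1)

Step 2 — compute geometric multiplicities via the rank-nullity identity g(λ) = n − rank(A − λI):
  rank(A − (-1)·I) = 4, so dim ker(A − (-1)·I) = n − 4 = 1
  rank(A − (4)·I) = 3, so dim ker(A − (4)·I) = n − 3 = 2

Summary:
  λ = -1: algebraic multiplicity = 1, geometric multiplicity = 1
  λ = 4: algebraic multiplicity = 4, geometric multiplicity = 2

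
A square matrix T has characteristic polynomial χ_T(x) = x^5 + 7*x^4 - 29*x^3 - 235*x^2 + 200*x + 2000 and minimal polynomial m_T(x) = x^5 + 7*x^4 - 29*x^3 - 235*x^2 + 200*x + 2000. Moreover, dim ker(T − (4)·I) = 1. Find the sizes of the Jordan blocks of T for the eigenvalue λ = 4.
Block sizes for λ = 4: [2]

Step 1 — from the characteristic polynomial, algebraic multiplicity of λ = 4 is 2. From dim ker(T − (4)·I) = 1, there are exactly 1 Jordan blocks for λ = 4.
Step 2 — from the minimal polynomial, the factor (x − 4)^2 tells us the largest block for λ = 4 has size 2.
Step 3 — with total size 2, 1 blocks, and largest block 2, the block sizes (in nonincreasing order) are [2].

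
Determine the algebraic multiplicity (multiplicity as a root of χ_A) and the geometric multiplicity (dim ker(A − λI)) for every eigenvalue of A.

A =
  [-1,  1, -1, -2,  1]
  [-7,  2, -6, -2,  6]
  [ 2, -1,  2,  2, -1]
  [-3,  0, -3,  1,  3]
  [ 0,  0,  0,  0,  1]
λ = 1: alg = 5, geom = 3

Step 1 — factor the characteristic polynomial to read off the algebraic multiplicities:
  χ_A(x) = (x - 1)^5

Step 2 — compute geometric multiplicities via the rank-nullity identity g(λ) = n − rank(A − λI):
  rank(A − (1)·I) = 2, so dim ker(A − (1)·I) = n − 2 = 3

Summary:
  λ = 1: algebraic multiplicity = 5, geometric multiplicity = 3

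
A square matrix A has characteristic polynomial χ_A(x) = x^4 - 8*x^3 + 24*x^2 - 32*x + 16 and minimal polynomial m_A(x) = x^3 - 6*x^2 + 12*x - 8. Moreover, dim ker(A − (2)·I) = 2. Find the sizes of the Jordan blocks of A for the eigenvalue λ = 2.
Block sizes for λ = 2: [3, 1]

Step 1 — from the characteristic polynomial, algebraic multiplicity of λ = 2 is 4. From dim ker(A − (2)·I) = 2, there are exactly 2 Jordan blocks for λ = 2.
Step 2 — from the minimal polynomial, the factor (x − 2)^3 tells us the largest block for λ = 2 has size 3.
Step 3 — with total size 4, 2 blocks, and largest block 3, the block sizes (in nonincreasing order) are [3, 1].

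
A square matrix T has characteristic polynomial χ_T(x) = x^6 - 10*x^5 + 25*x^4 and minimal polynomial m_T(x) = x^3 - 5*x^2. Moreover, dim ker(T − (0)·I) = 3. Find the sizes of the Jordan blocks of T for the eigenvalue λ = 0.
Block sizes for λ = 0: [2, 1, 1]

Step 1 — from the characteristic polynomial, algebraic multiplicity of λ = 0 is 4. From dim ker(T − (0)·I) = 3, there are exactly 3 Jordan blocks for λ = 0.
Step 2 — from the minimal polynomial, the factor (x − 0)^2 tells us the largest block for λ = 0 has size 2.
Step 3 — with total size 4, 3 blocks, and largest block 2, the block sizes (in nonincreasing order) are [2, 1, 1].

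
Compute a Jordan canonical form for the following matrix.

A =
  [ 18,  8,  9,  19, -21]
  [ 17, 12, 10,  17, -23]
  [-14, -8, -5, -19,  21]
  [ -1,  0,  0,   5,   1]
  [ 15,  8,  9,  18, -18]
J_1(-4) ⊕ J_2(4) ⊕ J_2(4)

The characteristic polynomial is
  det(x·I − A) = x^5 - 12*x^4 + 32*x^3 + 128*x^2 - 768*x + 1024 = (x - 4)^4*(x + 4)

Eigenvalues and multiplicities (the geometric multiplicity of λ is n − rank(A − λI), which equals the number of Jordan blocks for λ):
  λ = -4: algebraic multiplicity = 1, geometric multiplicity = 1
  λ = 4: algebraic multiplicity = 4, geometric multiplicity = 2

Determining the block sizes for each eigenvalue:
  λ = -4: one block (gm = 1), so the single block has size am = 1 → block sizes [1]
  λ = 4: with am = 4 and gm = 2, the partition is not yet determined (e.g. several partitions of 4 into 2 parts exist). Let N = A − (4)·I. Computing rank(N^1) = 3, rank(N^2) = 1; the number of blocks of size ≥ j is rank(N^{j−1}) − rank(N^j), giving [2, 2]. So we have 2 block(s) of size 2 → block sizes [2, 2]

Assembling the blocks gives a Jordan form
J =
  [-4, 0, 0, 0, 0]
  [ 0, 4, 1, 0, 0]
  [ 0, 0, 4, 0, 0]
  [ 0, 0, 0, 4, 1]
  [ 0, 0, 0, 0, 4]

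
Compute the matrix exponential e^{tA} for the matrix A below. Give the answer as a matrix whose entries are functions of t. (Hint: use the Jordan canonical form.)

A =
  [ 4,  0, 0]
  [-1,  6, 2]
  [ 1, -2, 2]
e^{tA} =
  [exp(4*t), 0, 0]
  [-t*exp(4*t), 2*t*exp(4*t) + exp(4*t), 2*t*exp(4*t)]
  [t*exp(4*t), -2*t*exp(4*t), -2*t*exp(4*t) + exp(4*t)]

Strategy: write A = P · J · P⁻¹ where J is a Jordan canonical form, so e^{tA} = P · e^{tJ} · P⁻¹, and e^{tJ} can be computed block-by-block.

A has Jordan form
J =
  [4, 1, 0]
  [0, 4, 0]
  [0, 0, 4]
(up to reordering of blocks).

Per-block formulas:
  For a 2×2 Jordan block J_2(4): exp(t · J_2(4)) = e^(4t)·(I + t·N), where N is the 2×2 nilpotent shift.
  For a 1×1 block at λ = 4: exp(t · [4]) = [e^(4t)].

After assembling e^{tJ} and conjugating by P, we get:

e^{tA} =
  [exp(4*t), 0, 0]
  [-t*exp(4*t), 2*t*exp(4*t) + exp(4*t), 2*t*exp(4*t)]
  [t*exp(4*t), -2*t*exp(4*t), -2*t*exp(4*t) + exp(4*t)]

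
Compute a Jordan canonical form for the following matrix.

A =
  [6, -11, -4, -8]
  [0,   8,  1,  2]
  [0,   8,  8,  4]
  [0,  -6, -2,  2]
J_3(6) ⊕ J_1(6)

The characteristic polynomial is
  det(x·I − A) = x^4 - 24*x^3 + 216*x^2 - 864*x + 1296 = (x - 6)^4

Eigenvalues and multiplicities (the geometric multiplicity of λ is n − rank(A − λI), which equals the number of Jordan blocks for λ):
  λ = 6: algebraic multiplicity = 4, geometric multiplicity = 2

Determining the block sizes for each eigenvalue:
  λ = 6: with am = 4 and gm = 2, the partition is not yet determined (e.g. several partitions of 4 into 2 parts exist). Let N = A − (6)·I. Computing rank(N^1) = 2, rank(N^2) = 1, rank(N^3) = 0; the number of blocks of size ≥ j is rank(N^{j−1}) − rank(N^j), giving [2, 1, 1]. So we have 1 block(s) of size 3, 1 block(s) of size 1 → block sizes [3, 1]

Assembling the blocks gives a Jordan form
J =
  [6, 1, 0, 0]
  [0, 6, 1, 0]
  [0, 0, 6, 0]
  [0, 0, 0, 6]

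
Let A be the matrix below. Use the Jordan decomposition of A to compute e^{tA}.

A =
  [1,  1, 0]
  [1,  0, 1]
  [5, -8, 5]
e^{tA} =
  [t^2*exp(2*t) - t*exp(2*t) + exp(2*t), -3*t^2*exp(2*t)/2 + t*exp(2*t), t^2*exp(2*t)/2]
  [t^2*exp(2*t) + t*exp(2*t), -3*t^2*exp(2*t)/2 - 2*t*exp(2*t) + exp(2*t), t^2*exp(2*t)/2 + t*exp(2*t)]
  [t^2*exp(2*t) + 5*t*exp(2*t), -3*t^2*exp(2*t)/2 - 8*t*exp(2*t), t^2*exp(2*t)/2 + 3*t*exp(2*t) + exp(2*t)]

Strategy: write A = P · J · P⁻¹ where J is a Jordan canonical form, so e^{tA} = P · e^{tJ} · P⁻¹, and e^{tJ} can be computed block-by-block.

A has Jordan form
J =
  [2, 1, 0]
  [0, 2, 1]
  [0, 0, 2]
(up to reordering of blocks).

Per-block formulas:
  For a 3×3 Jordan block J_3(2): exp(t · J_3(2)) = e^(2t)·(I + t·N + (t^2/2)·N^2), where N is the 3×3 nilpotent shift.

After assembling e^{tJ} and conjugating by P, we get:

e^{tA} =
  [t^2*exp(2*t) - t*exp(2*t) + exp(2*t), -3*t^2*exp(2*t)/2 + t*exp(2*t), t^2*exp(2*t)/2]
  [t^2*exp(2*t) + t*exp(2*t), -3*t^2*exp(2*t)/2 - 2*t*exp(2*t) + exp(2*t), t^2*exp(2*t)/2 + t*exp(2*t)]
  [t^2*exp(2*t) + 5*t*exp(2*t), -3*t^2*exp(2*t)/2 - 8*t*exp(2*t), t^2*exp(2*t)/2 + 3*t*exp(2*t) + exp(2*t)]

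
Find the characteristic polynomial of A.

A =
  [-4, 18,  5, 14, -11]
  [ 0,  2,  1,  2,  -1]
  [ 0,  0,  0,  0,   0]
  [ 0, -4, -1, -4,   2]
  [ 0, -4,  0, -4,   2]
x^5 + 4*x^4

Expanding det(x·I − A) (e.g. by cofactor expansion or by noting that A is similar to its Jordan form J, which has the same characteristic polynomial as A) gives
  χ_A(x) = x^5 + 4*x^4
which factors as x^4*(x + 4). The eigenvalues (with algebraic multiplicities) are λ = -4 with multiplicity 1, λ = 0 with multiplicity 4.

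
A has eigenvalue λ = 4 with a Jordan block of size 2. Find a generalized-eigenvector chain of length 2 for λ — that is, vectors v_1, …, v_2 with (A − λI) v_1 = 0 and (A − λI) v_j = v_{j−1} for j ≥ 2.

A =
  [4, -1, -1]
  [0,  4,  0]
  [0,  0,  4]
A Jordan chain for λ = 4 of length 2:
v_1 = (-1, 0, 0)ᵀ
v_2 = (0, 1, 0)ᵀ

Let N = A − (4)·I. We want v_2 with N^2 v_2 = 0 but N^1 v_2 ≠ 0; then v_{j-1} := N · v_j for j = 2, …, 2.

Pick v_2 = (0, 1, 0)ᵀ.
Then v_1 = N · v_2 = (-1, 0, 0)ᵀ.

Sanity check: (A − (4)·I) v_1 = (0, 0, 0)ᵀ = 0. ✓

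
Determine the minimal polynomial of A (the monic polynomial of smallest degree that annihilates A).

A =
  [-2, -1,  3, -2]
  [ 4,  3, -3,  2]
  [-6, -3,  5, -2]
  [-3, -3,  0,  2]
x^2 - 4*x + 4

The characteristic polynomial is χ_A(x) = (x - 2)^4, so the eigenvalues are known. The minimal polynomial is
  m_A(x) = Π_λ (x − λ)^{k_λ}
where k_λ is the size of the *largest* Jordan block for λ (equivalently, the smallest k with (A − λI)^k v = 0 for every generalised eigenvector v of λ).

  λ = 2: largest Jordan block has size 2, contributing (x − 2)^2

So m_A(x) = (x - 2)^2 = x^2 - 4*x + 4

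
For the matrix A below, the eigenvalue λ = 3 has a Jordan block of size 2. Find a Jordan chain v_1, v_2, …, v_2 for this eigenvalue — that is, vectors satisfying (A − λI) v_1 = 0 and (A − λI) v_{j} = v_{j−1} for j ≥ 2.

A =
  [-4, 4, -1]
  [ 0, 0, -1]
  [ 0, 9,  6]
A Jordan chain for λ = 3 of length 2:
v_1 = (-3, -3, 9)ᵀ
v_2 = (1, 1, 0)ᵀ

Let N = A − (3)·I. We want v_2 with N^2 v_2 = 0 but N^1 v_2 ≠ 0; then v_{j-1} := N · v_j for j = 2, …, 2.

Pick v_2 = (1, 1, 0)ᵀ.
Then v_1 = N · v_2 = (-3, -3, 9)ᵀ.

Sanity check: (A − (3)·I) v_1 = (0, 0, 0)ᵀ = 0. ✓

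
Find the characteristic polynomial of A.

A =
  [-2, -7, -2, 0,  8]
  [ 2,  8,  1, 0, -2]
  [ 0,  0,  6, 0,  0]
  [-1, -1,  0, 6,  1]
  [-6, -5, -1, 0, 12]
x^5 - 30*x^4 + 360*x^3 - 2160*x^2 + 6480*x - 7776

Expanding det(x·I − A) (e.g. by cofactor expansion or by noting that A is similar to its Jordan form J, which has the same characteristic polynomial as A) gives
  χ_A(x) = x^5 - 30*x^4 + 360*x^3 - 2160*x^2 + 6480*x - 7776
which factors as (x - 6)^5. The eigenvalues (with algebraic multiplicities) are λ = 6 with multiplicity 5.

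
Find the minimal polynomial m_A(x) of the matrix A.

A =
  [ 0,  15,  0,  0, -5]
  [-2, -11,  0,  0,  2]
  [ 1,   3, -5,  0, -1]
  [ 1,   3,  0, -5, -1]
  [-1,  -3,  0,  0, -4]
x^2 + 10*x + 25

The characteristic polynomial is χ_A(x) = (x + 5)^5, so the eigenvalues are known. The minimal polynomial is
  m_A(x) = Π_λ (x − λ)^{k_λ}
where k_λ is the size of the *largest* Jordan block for λ (equivalently, the smallest k with (A − λI)^k v = 0 for every generalised eigenvector v of λ).

  λ = -5: largest Jordan block has size 2, contributing (x + 5)^2

So m_A(x) = (x + 5)^2 = x^2 + 10*x + 25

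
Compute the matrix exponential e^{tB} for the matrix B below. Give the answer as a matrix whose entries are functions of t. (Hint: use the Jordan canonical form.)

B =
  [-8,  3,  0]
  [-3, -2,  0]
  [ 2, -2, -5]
e^{tB} =
  [-3*t*exp(-5*t) + exp(-5*t), 3*t*exp(-5*t), 0]
  [-3*t*exp(-5*t), 3*t*exp(-5*t) + exp(-5*t), 0]
  [2*t*exp(-5*t), -2*t*exp(-5*t), exp(-5*t)]

Strategy: write B = P · J · P⁻¹ where J is a Jordan canonical form, so e^{tB} = P · e^{tJ} · P⁻¹, and e^{tJ} can be computed block-by-block.

B has Jordan form
J =
  [-5,  1,  0]
  [ 0, -5,  0]
  [ 0,  0, -5]
(up to reordering of blocks).

Per-block formulas:
  For a 1×1 block at λ = -5: exp(t · [-5]) = [e^(-5t)].
  For a 2×2 Jordan block J_2(-5): exp(t · J_2(-5)) = e^(-5t)·(I + t·N), where N is the 2×2 nilpotent shift.

After assembling e^{tJ} and conjugating by P, we get:

e^{tB} =
  [-3*t*exp(-5*t) + exp(-5*t), 3*t*exp(-5*t), 0]
  [-3*t*exp(-5*t), 3*t*exp(-5*t) + exp(-5*t), 0]
  [2*t*exp(-5*t), -2*t*exp(-5*t), exp(-5*t)]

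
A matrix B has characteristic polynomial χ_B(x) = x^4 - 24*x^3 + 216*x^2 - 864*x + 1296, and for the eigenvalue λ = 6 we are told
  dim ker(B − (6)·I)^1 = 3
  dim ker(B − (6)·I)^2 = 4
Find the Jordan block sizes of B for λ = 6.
Block sizes for λ = 6: [2, 1, 1]

From the dimensions of kernels of powers, the number of Jordan blocks of size at least j is d_j − d_{j−1} where d_j = dim ker(N^j) (with d_0 = 0). Computing the differences gives [3, 1].
The number of blocks of size exactly k is (#blocks of size ≥ k) − (#blocks of size ≥ k + 1), so the partition is: 2 block(s) of size 1, 1 block(s) of size 2.
In nonincreasing order the block sizes are [2, 1, 1].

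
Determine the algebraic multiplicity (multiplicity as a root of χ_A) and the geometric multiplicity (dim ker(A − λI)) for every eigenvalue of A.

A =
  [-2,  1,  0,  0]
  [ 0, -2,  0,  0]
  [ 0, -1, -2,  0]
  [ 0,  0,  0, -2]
λ = -2: alg = 4, geom = 3

Step 1 — factor the characteristic polynomial to read off the algebraic multiplicities:
  χ_A(x) = (x + 2)^4

Step 2 — compute geometric multiplicities via the rank-nullity identity g(λ) = n − rank(A − λI):
  rank(A − (-2)·I) = 1, so dim ker(A − (-2)·I) = n − 1 = 3

Summary:
  λ = -2: algebraic multiplicity = 4, geometric multiplicity = 3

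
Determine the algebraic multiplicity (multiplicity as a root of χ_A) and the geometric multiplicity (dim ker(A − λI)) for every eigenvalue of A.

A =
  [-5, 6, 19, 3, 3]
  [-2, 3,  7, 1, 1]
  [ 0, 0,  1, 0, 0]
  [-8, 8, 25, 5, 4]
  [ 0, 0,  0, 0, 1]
λ = 1: alg = 5, geom = 3

Step 1 — factor the characteristic polynomial to read off the algebraic multiplicities:
  χ_A(x) = (x - 1)^5

Step 2 — compute geometric multiplicities via the rank-nullity identity g(λ) = n − rank(A − λI):
  rank(A − (1)·I) = 2, so dim ker(A − (1)·I) = n − 2 = 3

Summary:
  λ = 1: algebraic multiplicity = 5, geometric multiplicity = 3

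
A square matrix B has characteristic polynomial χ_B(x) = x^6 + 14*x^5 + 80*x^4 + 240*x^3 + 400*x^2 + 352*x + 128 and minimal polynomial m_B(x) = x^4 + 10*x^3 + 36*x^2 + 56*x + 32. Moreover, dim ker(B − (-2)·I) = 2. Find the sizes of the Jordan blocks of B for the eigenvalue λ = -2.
Block sizes for λ = -2: [3, 2]

Step 1 — from the characteristic polynomial, algebraic multiplicity of λ = -2 is 5. From dim ker(B − (-2)·I) = 2, there are exactly 2 Jordan blocks for λ = -2.
Step 2 — from the minimal polynomial, the factor (x + 2)^3 tells us the largest block for λ = -2 has size 3.
Step 3 — with total size 5, 2 blocks, and largest block 3, the block sizes (in nonincreasing order) are [3, 2].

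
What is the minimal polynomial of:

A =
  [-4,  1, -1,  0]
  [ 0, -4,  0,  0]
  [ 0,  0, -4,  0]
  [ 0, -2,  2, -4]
x^2 + 8*x + 16

The characteristic polynomial is χ_A(x) = (x + 4)^4, so the eigenvalues are known. The minimal polynomial is
  m_A(x) = Π_λ (x − λ)^{k_λ}
where k_λ is the size of the *largest* Jordan block for λ (equivalently, the smallest k with (A − λI)^k v = 0 for every generalised eigenvector v of λ).

  λ = -4: largest Jordan block has size 2, contributing (x + 4)^2

So m_A(x) = (x + 4)^2 = x^2 + 8*x + 16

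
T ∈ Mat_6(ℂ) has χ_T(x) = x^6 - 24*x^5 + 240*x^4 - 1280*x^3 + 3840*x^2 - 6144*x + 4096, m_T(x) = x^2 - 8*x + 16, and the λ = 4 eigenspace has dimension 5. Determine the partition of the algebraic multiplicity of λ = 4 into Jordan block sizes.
Block sizes for λ = 4: [2, 1, 1, 1, 1]

Step 1 — from the characteristic polynomial, algebraic multiplicity of λ = 4 is 6. From dim ker(T − (4)·I) = 5, there are exactly 5 Jordan blocks for λ = 4.
Step 2 — from the minimal polynomial, the factor (x − 4)^2 tells us the largest block for λ = 4 has size 2.
Step 3 — with total size 6, 5 blocks, and largest block 2, the block sizes (in nonincreasing order) are [2, 1, 1, 1, 1].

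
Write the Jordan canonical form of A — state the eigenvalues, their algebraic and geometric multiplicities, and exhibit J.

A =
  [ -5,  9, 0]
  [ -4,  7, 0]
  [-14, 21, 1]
J_2(1) ⊕ J_1(1)

The characteristic polynomial is
  det(x·I − A) = x^3 - 3*x^2 + 3*x - 1 = (x - 1)^3

Eigenvalues and multiplicities (the geometric multiplicity of λ is n − rank(A − λI), which equals the number of Jordan blocks for λ):
  λ = 1: algebraic multiplicity = 3, geometric multiplicity = 2

Determining the block sizes for each eigenvalue:
  λ = 1: 2 blocks summing to 3 forces exactly one block of size 2 and the rest size 1 → block sizes [2, 1]

Assembling the blocks gives a Jordan form
J =
  [1, 1, 0]
  [0, 1, 0]
  [0, 0, 1]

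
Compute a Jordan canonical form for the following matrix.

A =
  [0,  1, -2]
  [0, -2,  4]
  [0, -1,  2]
J_2(0) ⊕ J_1(0)

The characteristic polynomial is
  det(x·I − A) = x^3

Eigenvalues and multiplicities (the geometric multiplicity of λ is n − rank(A − λI), which equals the number of Jordan blocks for λ):
  λ = 0: algebraic multiplicity = 3, geometric multiplicity = 2

Determining the block sizes for each eigenvalue:
  λ = 0: 2 blocks summing to 3 forces exactly one block of size 2 and the rest size 1 → block sizes [2, 1]

Assembling the blocks gives a Jordan form
J =
  [0, 1, 0]
  [0, 0, 0]
  [0, 0, 0]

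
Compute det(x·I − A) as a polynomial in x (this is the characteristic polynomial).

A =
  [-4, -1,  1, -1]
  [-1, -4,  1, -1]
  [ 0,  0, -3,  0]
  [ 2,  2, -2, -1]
x^4 + 12*x^3 + 54*x^2 + 108*x + 81

Expanding det(x·I − A) (e.g. by cofactor expansion or by noting that A is similar to its Jordan form J, which has the same characteristic polynomial as A) gives
  χ_A(x) = x^4 + 12*x^3 + 54*x^2 + 108*x + 81
which factors as (x + 3)^4. The eigenvalues (with algebraic multiplicities) are λ = -3 with multiplicity 4.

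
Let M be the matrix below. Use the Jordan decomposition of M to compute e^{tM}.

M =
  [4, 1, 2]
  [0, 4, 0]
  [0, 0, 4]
e^{tM} =
  [exp(4*t), t*exp(4*t), 2*t*exp(4*t)]
  [0, exp(4*t), 0]
  [0, 0, exp(4*t)]

Strategy: write M = P · J · P⁻¹ where J is a Jordan canonical form, so e^{tM} = P · e^{tJ} · P⁻¹, and e^{tJ} can be computed block-by-block.

M has Jordan form
J =
  [4, 1, 0]
  [0, 4, 0]
  [0, 0, 4]
(up to reordering of blocks).

Per-block formulas:
  For a 1×1 block at λ = 4: exp(t · [4]) = [e^(4t)].
  For a 2×2 Jordan block J_2(4): exp(t · J_2(4)) = e^(4t)·(I + t·N), where N is the 2×2 nilpotent shift.

After assembling e^{tJ} and conjugating by P, we get:

e^{tM} =
  [exp(4*t), t*exp(4*t), 2*t*exp(4*t)]
  [0, exp(4*t), 0]
  [0, 0, exp(4*t)]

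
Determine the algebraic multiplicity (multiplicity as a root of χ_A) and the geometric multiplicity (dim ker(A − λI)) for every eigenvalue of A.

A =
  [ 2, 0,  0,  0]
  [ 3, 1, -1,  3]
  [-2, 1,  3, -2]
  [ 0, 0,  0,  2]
λ = 2: alg = 4, geom = 2

Step 1 — factor the characteristic polynomial to read off the algebraic multiplicities:
  χ_A(x) = (x - 2)^4

Step 2 — compute geometric multiplicities via the rank-nullity identity g(λ) = n − rank(A − λI):
  rank(A − (2)·I) = 2, so dim ker(A − (2)·I) = n − 2 = 2

Summary:
  λ = 2: algebraic multiplicity = 4, geometric multiplicity = 2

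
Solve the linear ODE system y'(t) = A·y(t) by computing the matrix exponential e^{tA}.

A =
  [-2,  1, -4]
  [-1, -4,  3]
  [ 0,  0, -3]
e^{tA} =
  [t*exp(-3*t) + exp(-3*t), t*exp(-3*t), -t^2*exp(-3*t)/2 - 4*t*exp(-3*t)]
  [-t*exp(-3*t), -t*exp(-3*t) + exp(-3*t), t^2*exp(-3*t)/2 + 3*t*exp(-3*t)]
  [0, 0, exp(-3*t)]

Strategy: write A = P · J · P⁻¹ where J is a Jordan canonical form, so e^{tA} = P · e^{tJ} · P⁻¹, and e^{tJ} can be computed block-by-block.

A has Jordan form
J =
  [-3,  1,  0]
  [ 0, -3,  1]
  [ 0,  0, -3]
(up to reordering of blocks).

Per-block formulas:
  For a 3×3 Jordan block J_3(-3): exp(t · J_3(-3)) = e^(-3t)·(I + t·N + (t^2/2)·N^2), where N is the 3×3 nilpotent shift.

After assembling e^{tJ} and conjugating by P, we get:

e^{tA} =
  [t*exp(-3*t) + exp(-3*t), t*exp(-3*t), -t^2*exp(-3*t)/2 - 4*t*exp(-3*t)]
  [-t*exp(-3*t), -t*exp(-3*t) + exp(-3*t), t^2*exp(-3*t)/2 + 3*t*exp(-3*t)]
  [0, 0, exp(-3*t)]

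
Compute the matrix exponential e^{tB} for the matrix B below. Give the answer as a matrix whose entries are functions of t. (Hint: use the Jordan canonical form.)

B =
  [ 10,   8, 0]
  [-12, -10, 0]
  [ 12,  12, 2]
e^{tB} =
  [3*exp(2*t) - 2*exp(-2*t), 2*exp(2*t) - 2*exp(-2*t), 0]
  [-3*exp(2*t) + 3*exp(-2*t), -2*exp(2*t) + 3*exp(-2*t), 0]
  [3*exp(2*t) - 3*exp(-2*t), 3*exp(2*t) - 3*exp(-2*t), exp(2*t)]

Strategy: write B = P · J · P⁻¹ where J is a Jordan canonical form, so e^{tB} = P · e^{tJ} · P⁻¹, and e^{tJ} can be computed block-by-block.

B has Jordan form
J =
  [-2, 0, 0]
  [ 0, 2, 0]
  [ 0, 0, 2]
(up to reordering of blocks).

Per-block formulas:
  For a 1×1 block at λ = -2: exp(t · [-2]) = [e^(-2t)].
  For a 1×1 block at λ = 2: exp(t · [2]) = [e^(2t)].

After assembling e^{tJ} and conjugating by P, we get:

e^{tB} =
  [3*exp(2*t) - 2*exp(-2*t), 2*exp(2*t) - 2*exp(-2*t), 0]
  [-3*exp(2*t) + 3*exp(-2*t), -2*exp(2*t) + 3*exp(-2*t), 0]
  [3*exp(2*t) - 3*exp(-2*t), 3*exp(2*t) - 3*exp(-2*t), exp(2*t)]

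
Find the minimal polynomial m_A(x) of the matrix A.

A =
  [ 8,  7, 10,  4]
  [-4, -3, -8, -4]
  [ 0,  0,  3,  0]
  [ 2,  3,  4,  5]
x^3 - 10*x^2 + 33*x - 36

The characteristic polynomial is χ_A(x) = (x - 4)*(x - 3)^3, so the eigenvalues are known. The minimal polynomial is
  m_A(x) = Π_λ (x − λ)^{k_λ}
where k_λ is the size of the *largest* Jordan block for λ (equivalently, the smallest k with (A − λI)^k v = 0 for every generalised eigenvector v of λ).

  λ = 3: largest Jordan block has size 2, contributing (x − 3)^2
  λ = 4: largest Jordan block has size 1, contributing (x − 4)

So m_A(x) = (x - 4)*(x - 3)^2 = x^3 - 10*x^2 + 33*x - 36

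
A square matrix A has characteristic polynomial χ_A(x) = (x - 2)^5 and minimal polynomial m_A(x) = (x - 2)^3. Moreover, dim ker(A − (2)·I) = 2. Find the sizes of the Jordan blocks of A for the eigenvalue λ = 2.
Block sizes for λ = 2: [3, 2]

Step 1 — from the characteristic polynomial, algebraic multiplicity of λ = 2 is 5. From dim ker(A − (2)·I) = 2, there are exactly 2 Jordan blocks for λ = 2.
Step 2 — from the minimal polynomial, the factor (x − 2)^3 tells us the largest block for λ = 2 has size 3.
Step 3 — with total size 5, 2 blocks, and largest block 3, the block sizes (in nonincreasing order) are [3, 2].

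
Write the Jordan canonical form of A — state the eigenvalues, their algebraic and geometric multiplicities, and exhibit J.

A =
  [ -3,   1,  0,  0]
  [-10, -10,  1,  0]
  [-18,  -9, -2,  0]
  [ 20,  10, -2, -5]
J_3(-5) ⊕ J_1(-5)

The characteristic polynomial is
  det(x·I − A) = x^4 + 20*x^3 + 150*x^2 + 500*x + 625 = (x + 5)^4

Eigenvalues and multiplicities (the geometric multiplicity of λ is n − rank(A − λI), which equals the number of Jordan blocks for λ):
  λ = -5: algebraic multiplicity = 4, geometric multiplicity = 2

Determining the block sizes for each eigenvalue:
  λ = -5: with am = 4 and gm = 2, the partition is not yet determined (e.g. several partitions of 4 into 2 parts exist). Let N = A − (-5)·I. Computing rank(N^1) = 2, rank(N^2) = 1, rank(N^3) = 0; the number of blocks of size ≥ j is rank(N^{j−1}) − rank(N^j), giving [2, 1, 1]. So we have 1 block(s) of size 3, 1 block(s) of size 1 → block sizes [3, 1]

Assembling the blocks gives a Jordan form
J =
  [-5,  1,  0,  0]
  [ 0, -5,  1,  0]
  [ 0,  0, -5,  0]
  [ 0,  0,  0, -5]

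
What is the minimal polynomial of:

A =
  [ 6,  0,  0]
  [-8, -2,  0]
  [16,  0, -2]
x^2 - 4*x - 12

The characteristic polynomial is χ_A(x) = (x - 6)*(x + 2)^2, so the eigenvalues are known. The minimal polynomial is
  m_A(x) = Π_λ (x − λ)^{k_λ}
where k_λ is the size of the *largest* Jordan block for λ (equivalently, the smallest k with (A − λI)^k v = 0 for every generalised eigenvector v of λ).

  λ = -2: largest Jordan block has size 1, contributing (x + 2)
  λ = 6: largest Jordan block has size 1, contributing (x − 6)

So m_A(x) = (x - 6)*(x + 2) = x^2 - 4*x - 12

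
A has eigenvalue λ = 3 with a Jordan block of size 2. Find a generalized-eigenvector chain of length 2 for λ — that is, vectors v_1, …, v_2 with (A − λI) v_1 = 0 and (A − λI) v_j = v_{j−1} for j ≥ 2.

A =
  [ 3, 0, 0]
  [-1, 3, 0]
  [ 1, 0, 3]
A Jordan chain for λ = 3 of length 2:
v_1 = (0, -1, 1)ᵀ
v_2 = (1, 0, 0)ᵀ

Let N = A − (3)·I. We want v_2 with N^2 v_2 = 0 but N^1 v_2 ≠ 0; then v_{j-1} := N · v_j for j = 2, …, 2.

Pick v_2 = (1, 0, 0)ᵀ.
Then v_1 = N · v_2 = (0, -1, 1)ᵀ.

Sanity check: (A − (3)·I) v_1 = (0, 0, 0)ᵀ = 0. ✓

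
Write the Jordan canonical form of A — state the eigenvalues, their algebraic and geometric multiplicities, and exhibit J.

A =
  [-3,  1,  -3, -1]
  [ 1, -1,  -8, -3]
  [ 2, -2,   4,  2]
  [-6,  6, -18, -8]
J_3(-2) ⊕ J_1(-2)

The characteristic polynomial is
  det(x·I − A) = x^4 + 8*x^3 + 24*x^2 + 32*x + 16 = (x + 2)^4

Eigenvalues and multiplicities (the geometric multiplicity of λ is n − rank(A − λI), which equals the number of Jordan blocks for λ):
  λ = -2: algebraic multiplicity = 4, geometric multiplicity = 2

Determining the block sizes for each eigenvalue:
  λ = -2: with am = 4 and gm = 2, the partition is not yet determined (e.g. several partitions of 4 into 2 parts exist). Let N = A − (-2)·I. Computing rank(N^1) = 2, rank(N^2) = 1, rank(N^3) = 0; the number of blocks of size ≥ j is rank(N^{j−1}) − rank(N^j), giving [2, 1, 1]. So we have 1 block(s) of size 3, 1 block(s) of size 1 → block sizes [3, 1]

Assembling the blocks gives a Jordan form
J =
  [-2,  1,  0,  0]
  [ 0, -2,  1,  0]
  [ 0,  0, -2,  0]
  [ 0,  0,  0, -2]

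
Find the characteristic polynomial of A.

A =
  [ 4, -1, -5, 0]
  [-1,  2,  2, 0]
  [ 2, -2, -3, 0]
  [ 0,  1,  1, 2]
x^4 - 5*x^3 + 9*x^2 - 7*x + 2

Expanding det(x·I − A) (e.g. by cofactor expansion or by noting that A is similar to its Jordan form J, which has the same characteristic polynomial as A) gives
  χ_A(x) = x^4 - 5*x^3 + 9*x^2 - 7*x + 2
which factors as (x - 2)*(x - 1)^3. The eigenvalues (with algebraic multiplicities) are λ = 1 with multiplicity 3, λ = 2 with multiplicity 1.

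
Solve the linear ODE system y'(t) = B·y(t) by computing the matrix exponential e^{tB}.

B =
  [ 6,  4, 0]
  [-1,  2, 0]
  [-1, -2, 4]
e^{tB} =
  [2*t*exp(4*t) + exp(4*t), 4*t*exp(4*t), 0]
  [-t*exp(4*t), -2*t*exp(4*t) + exp(4*t), 0]
  [-t*exp(4*t), -2*t*exp(4*t), exp(4*t)]

Strategy: write B = P · J · P⁻¹ where J is a Jordan canonical form, so e^{tB} = P · e^{tJ} · P⁻¹, and e^{tJ} can be computed block-by-block.

B has Jordan form
J =
  [4, 1, 0]
  [0, 4, 0]
  [0, 0, 4]
(up to reordering of blocks).

Per-block formulas:
  For a 2×2 Jordan block J_2(4): exp(t · J_2(4)) = e^(4t)·(I + t·N), where N is the 2×2 nilpotent shift.
  For a 1×1 block at λ = 4: exp(t · [4]) = [e^(4t)].

After assembling e^{tJ} and conjugating by P, we get:

e^{tB} =
  [2*t*exp(4*t) + exp(4*t), 4*t*exp(4*t), 0]
  [-t*exp(4*t), -2*t*exp(4*t) + exp(4*t), 0]
  [-t*exp(4*t), -2*t*exp(4*t), exp(4*t)]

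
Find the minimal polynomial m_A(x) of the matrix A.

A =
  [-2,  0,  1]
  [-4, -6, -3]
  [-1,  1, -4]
x^3 + 12*x^2 + 48*x + 64

The characteristic polynomial is χ_A(x) = (x + 4)^3, so the eigenvalues are known. The minimal polynomial is
  m_A(x) = Π_λ (x − λ)^{k_λ}
where k_λ is the size of the *largest* Jordan block for λ (equivalently, the smallest k with (A − λI)^k v = 0 for every generalised eigenvector v of λ).

  λ = -4: largest Jordan block has size 3, contributing (x + 4)^3

So m_A(x) = (x + 4)^3 = x^3 + 12*x^2 + 48*x + 64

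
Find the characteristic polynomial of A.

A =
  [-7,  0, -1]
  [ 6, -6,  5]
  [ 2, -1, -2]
x^3 + 15*x^2 + 75*x + 125

Expanding det(x·I − A) (e.g. by cofactor expansion or by noting that A is similar to its Jordan form J, which has the same characteristic polynomial as A) gives
  χ_A(x) = x^3 + 15*x^2 + 75*x + 125
which factors as (x + 5)^3. The eigenvalues (with algebraic multiplicities) are λ = -5 with multiplicity 3.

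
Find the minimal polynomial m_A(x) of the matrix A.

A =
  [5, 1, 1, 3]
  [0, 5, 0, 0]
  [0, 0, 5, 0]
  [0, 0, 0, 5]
x^2 - 10*x + 25

The characteristic polynomial is χ_A(x) = (x - 5)^4, so the eigenvalues are known. The minimal polynomial is
  m_A(x) = Π_λ (x − λ)^{k_λ}
where k_λ is the size of the *largest* Jordan block for λ (equivalently, the smallest k with (A − λI)^k v = 0 for every generalised eigenvector v of λ).

  λ = 5: largest Jordan block has size 2, contributing (x − 5)^2

So m_A(x) = (x - 5)^2 = x^2 - 10*x + 25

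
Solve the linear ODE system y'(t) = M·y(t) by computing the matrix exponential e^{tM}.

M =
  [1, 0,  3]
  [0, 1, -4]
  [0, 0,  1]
e^{tM} =
  [exp(t), 0, 3*t*exp(t)]
  [0, exp(t), -4*t*exp(t)]
  [0, 0, exp(t)]

Strategy: write M = P · J · P⁻¹ where J is a Jordan canonical form, so e^{tM} = P · e^{tJ} · P⁻¹, and e^{tJ} can be computed block-by-block.

M has Jordan form
J =
  [1, 1, 0]
  [0, 1, 0]
  [0, 0, 1]
(up to reordering of blocks).

Per-block formulas:
  For a 2×2 Jordan block J_2(1): exp(t · J_2(1)) = e^(1t)·(I + t·N), where N is the 2×2 nilpotent shift.
  For a 1×1 block at λ = 1: exp(t · [1]) = [e^(1t)].

After assembling e^{tJ} and conjugating by P, we get:

e^{tM} =
  [exp(t), 0, 3*t*exp(t)]
  [0, exp(t), -4*t*exp(t)]
  [0, 0, exp(t)]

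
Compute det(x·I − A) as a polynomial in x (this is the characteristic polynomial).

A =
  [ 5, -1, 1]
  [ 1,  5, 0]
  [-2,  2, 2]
x^3 - 12*x^2 + 48*x - 64

Expanding det(x·I − A) (e.g. by cofactor expansion or by noting that A is similar to its Jordan form J, which has the same characteristic polynomial as A) gives
  χ_A(x) = x^3 - 12*x^2 + 48*x - 64
which factors as (x - 4)^3. The eigenvalues (with algebraic multiplicities) are λ = 4 with multiplicity 3.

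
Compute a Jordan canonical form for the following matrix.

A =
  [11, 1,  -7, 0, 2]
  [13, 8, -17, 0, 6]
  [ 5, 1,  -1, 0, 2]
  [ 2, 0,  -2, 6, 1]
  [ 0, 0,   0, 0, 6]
J_3(6) ⊕ J_2(6)

The characteristic polynomial is
  det(x·I − A) = x^5 - 30*x^4 + 360*x^3 - 2160*x^2 + 6480*x - 7776 = (x - 6)^5

Eigenvalues and multiplicities (the geometric multiplicity of λ is n − rank(A − λI), which equals the number of Jordan blocks for λ):
  λ = 6: algebraic multiplicity = 5, geometric multiplicity = 2

Determining the block sizes for each eigenvalue:
  λ = 6: with am = 5 and gm = 2, the partition is not yet determined (e.g. several partitions of 5 into 2 parts exist). Let N = A − (6)·I. Computing rank(N^1) = 3, rank(N^2) = 1, rank(N^3) = 0; the number of blocks of size ≥ j is rank(N^{j−1}) − rank(N^j), giving [2, 2, 1]. So we have 1 block(s) of size 3, 1 block(s) of size 2 → block sizes [3, 2]

Assembling the blocks gives a Jordan form
J =
  [6, 1, 0, 0, 0]
  [0, 6, 1, 0, 0]
  [0, 0, 6, 0, 0]
  [0, 0, 0, 6, 1]
  [0, 0, 0, 0, 6]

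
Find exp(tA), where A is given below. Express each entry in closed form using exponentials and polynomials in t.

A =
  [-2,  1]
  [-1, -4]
e^{tA} =
  [t*exp(-3*t) + exp(-3*t), t*exp(-3*t)]
  [-t*exp(-3*t), -t*exp(-3*t) + exp(-3*t)]

Strategy: write A = P · J · P⁻¹ where J is a Jordan canonical form, so e^{tA} = P · e^{tJ} · P⁻¹, and e^{tJ} can be computed block-by-block.

A has Jordan form
J =
  [-3,  1]
  [ 0, -3]
(up to reordering of blocks).

Per-block formulas:
  For a 2×2 Jordan block J_2(-3): exp(t · J_2(-3)) = e^(-3t)·(I + t·N), where N is the 2×2 nilpotent shift.

After assembling e^{tJ} and conjugating by P, we get:

e^{tA} =
  [t*exp(-3*t) + exp(-3*t), t*exp(-3*t)]
  [-t*exp(-3*t), -t*exp(-3*t) + exp(-3*t)]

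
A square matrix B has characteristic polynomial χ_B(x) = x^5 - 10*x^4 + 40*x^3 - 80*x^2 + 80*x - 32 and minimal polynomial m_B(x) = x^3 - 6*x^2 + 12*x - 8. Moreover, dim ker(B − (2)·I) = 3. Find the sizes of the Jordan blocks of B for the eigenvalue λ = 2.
Block sizes for λ = 2: [3, 1, 1]

Step 1 — from the characteristic polynomial, algebraic multiplicity of λ = 2 is 5. From dim ker(B − (2)·I) = 3, there are exactly 3 Jordan blocks for λ = 2.
Step 2 — from the minimal polynomial, the factor (x − 2)^3 tells us the largest block for λ = 2 has size 3.
Step 3 — with total size 5, 3 blocks, and largest block 3, the block sizes (in nonincreasing order) are [3, 1, 1].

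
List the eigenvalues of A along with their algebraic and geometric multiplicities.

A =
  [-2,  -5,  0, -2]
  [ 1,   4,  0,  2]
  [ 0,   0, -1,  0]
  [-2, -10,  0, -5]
λ = -1: alg = 4, geom = 3

Step 1 — factor the characteristic polynomial to read off the algebraic multiplicities:
  χ_A(x) = (x + 1)^4

Step 2 — compute geometric multiplicities via the rank-nullity identity g(λ) = n − rank(A − λI):
  rank(A − (-1)·I) = 1, so dim ker(A − (-1)·I) = n − 1 = 3

Summary:
  λ = -1: algebraic multiplicity = 4, geometric multiplicity = 3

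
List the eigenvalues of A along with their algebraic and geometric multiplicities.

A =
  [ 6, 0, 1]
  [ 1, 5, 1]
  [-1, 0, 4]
λ = 5: alg = 3, geom = 2

Step 1 — factor the characteristic polynomial to read off the algebraic multiplicities:
  χ_A(x) = (x - 5)^3

Step 2 — compute geometric multiplicities via the rank-nullity identity g(λ) = n − rank(A − λI):
  rank(A − (5)·I) = 1, so dim ker(A − (5)·I) = n − 1 = 2

Summary:
  λ = 5: algebraic multiplicity = 3, geometric multiplicity = 2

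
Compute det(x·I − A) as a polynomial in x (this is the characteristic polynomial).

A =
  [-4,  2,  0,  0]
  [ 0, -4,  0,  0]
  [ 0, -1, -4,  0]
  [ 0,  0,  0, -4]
x^4 + 16*x^3 + 96*x^2 + 256*x + 256

Expanding det(x·I − A) (e.g. by cofactor expansion or by noting that A is similar to its Jordan form J, which has the same characteristic polynomial as A) gives
  χ_A(x) = x^4 + 16*x^3 + 96*x^2 + 256*x + 256
which factors as (x + 4)^4. The eigenvalues (with algebraic multiplicities) are λ = -4 with multiplicity 4.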